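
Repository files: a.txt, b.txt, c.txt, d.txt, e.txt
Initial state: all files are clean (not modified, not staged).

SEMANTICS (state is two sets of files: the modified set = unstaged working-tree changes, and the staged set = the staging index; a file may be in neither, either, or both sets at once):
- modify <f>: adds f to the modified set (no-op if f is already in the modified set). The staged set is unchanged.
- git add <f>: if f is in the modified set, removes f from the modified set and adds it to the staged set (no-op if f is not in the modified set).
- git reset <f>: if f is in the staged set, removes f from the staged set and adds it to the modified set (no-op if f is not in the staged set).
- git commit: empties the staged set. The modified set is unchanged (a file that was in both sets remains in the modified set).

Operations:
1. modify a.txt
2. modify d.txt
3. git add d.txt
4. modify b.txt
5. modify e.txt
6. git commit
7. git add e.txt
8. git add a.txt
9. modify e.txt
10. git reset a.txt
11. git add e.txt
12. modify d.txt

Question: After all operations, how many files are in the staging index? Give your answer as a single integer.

After op 1 (modify a.txt): modified={a.txt} staged={none}
After op 2 (modify d.txt): modified={a.txt, d.txt} staged={none}
After op 3 (git add d.txt): modified={a.txt} staged={d.txt}
After op 4 (modify b.txt): modified={a.txt, b.txt} staged={d.txt}
After op 5 (modify e.txt): modified={a.txt, b.txt, e.txt} staged={d.txt}
After op 6 (git commit): modified={a.txt, b.txt, e.txt} staged={none}
After op 7 (git add e.txt): modified={a.txt, b.txt} staged={e.txt}
After op 8 (git add a.txt): modified={b.txt} staged={a.txt, e.txt}
After op 9 (modify e.txt): modified={b.txt, e.txt} staged={a.txt, e.txt}
After op 10 (git reset a.txt): modified={a.txt, b.txt, e.txt} staged={e.txt}
After op 11 (git add e.txt): modified={a.txt, b.txt} staged={e.txt}
After op 12 (modify d.txt): modified={a.txt, b.txt, d.txt} staged={e.txt}
Final staged set: {e.txt} -> count=1

Answer: 1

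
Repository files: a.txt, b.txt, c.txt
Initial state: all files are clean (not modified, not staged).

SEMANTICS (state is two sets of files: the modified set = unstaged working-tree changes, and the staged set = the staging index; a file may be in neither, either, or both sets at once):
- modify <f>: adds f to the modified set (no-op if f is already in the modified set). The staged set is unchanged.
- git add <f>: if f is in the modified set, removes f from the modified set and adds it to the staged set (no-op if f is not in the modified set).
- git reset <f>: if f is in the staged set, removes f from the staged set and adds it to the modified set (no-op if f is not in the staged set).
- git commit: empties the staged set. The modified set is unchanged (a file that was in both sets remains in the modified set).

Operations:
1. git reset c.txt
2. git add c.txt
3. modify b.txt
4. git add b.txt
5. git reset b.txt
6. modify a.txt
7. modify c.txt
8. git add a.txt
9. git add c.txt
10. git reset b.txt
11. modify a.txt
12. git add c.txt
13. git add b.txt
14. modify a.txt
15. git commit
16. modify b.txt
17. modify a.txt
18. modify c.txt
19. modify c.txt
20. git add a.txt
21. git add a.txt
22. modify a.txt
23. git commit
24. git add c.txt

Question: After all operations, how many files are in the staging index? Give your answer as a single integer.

Answer: 1

Derivation:
After op 1 (git reset c.txt): modified={none} staged={none}
After op 2 (git add c.txt): modified={none} staged={none}
After op 3 (modify b.txt): modified={b.txt} staged={none}
After op 4 (git add b.txt): modified={none} staged={b.txt}
After op 5 (git reset b.txt): modified={b.txt} staged={none}
After op 6 (modify a.txt): modified={a.txt, b.txt} staged={none}
After op 7 (modify c.txt): modified={a.txt, b.txt, c.txt} staged={none}
After op 8 (git add a.txt): modified={b.txt, c.txt} staged={a.txt}
After op 9 (git add c.txt): modified={b.txt} staged={a.txt, c.txt}
After op 10 (git reset b.txt): modified={b.txt} staged={a.txt, c.txt}
After op 11 (modify a.txt): modified={a.txt, b.txt} staged={a.txt, c.txt}
After op 12 (git add c.txt): modified={a.txt, b.txt} staged={a.txt, c.txt}
After op 13 (git add b.txt): modified={a.txt} staged={a.txt, b.txt, c.txt}
After op 14 (modify a.txt): modified={a.txt} staged={a.txt, b.txt, c.txt}
After op 15 (git commit): modified={a.txt} staged={none}
After op 16 (modify b.txt): modified={a.txt, b.txt} staged={none}
After op 17 (modify a.txt): modified={a.txt, b.txt} staged={none}
After op 18 (modify c.txt): modified={a.txt, b.txt, c.txt} staged={none}
After op 19 (modify c.txt): modified={a.txt, b.txt, c.txt} staged={none}
After op 20 (git add a.txt): modified={b.txt, c.txt} staged={a.txt}
After op 21 (git add a.txt): modified={b.txt, c.txt} staged={a.txt}
After op 22 (modify a.txt): modified={a.txt, b.txt, c.txt} staged={a.txt}
After op 23 (git commit): modified={a.txt, b.txt, c.txt} staged={none}
After op 24 (git add c.txt): modified={a.txt, b.txt} staged={c.txt}
Final staged set: {c.txt} -> count=1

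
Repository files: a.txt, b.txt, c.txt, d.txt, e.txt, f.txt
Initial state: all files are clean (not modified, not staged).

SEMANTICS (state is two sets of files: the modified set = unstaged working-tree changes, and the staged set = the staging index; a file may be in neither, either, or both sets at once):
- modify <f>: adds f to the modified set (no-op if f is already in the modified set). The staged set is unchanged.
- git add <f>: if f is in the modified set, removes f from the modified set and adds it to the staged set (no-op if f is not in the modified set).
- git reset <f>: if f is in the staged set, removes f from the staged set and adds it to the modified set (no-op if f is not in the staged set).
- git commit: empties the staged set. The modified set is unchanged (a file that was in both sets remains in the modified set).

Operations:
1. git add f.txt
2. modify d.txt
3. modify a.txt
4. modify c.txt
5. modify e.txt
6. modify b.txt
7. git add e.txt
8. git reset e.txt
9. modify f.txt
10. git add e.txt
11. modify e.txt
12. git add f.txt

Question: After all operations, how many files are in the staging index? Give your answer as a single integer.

Answer: 2

Derivation:
After op 1 (git add f.txt): modified={none} staged={none}
After op 2 (modify d.txt): modified={d.txt} staged={none}
After op 3 (modify a.txt): modified={a.txt, d.txt} staged={none}
After op 4 (modify c.txt): modified={a.txt, c.txt, d.txt} staged={none}
After op 5 (modify e.txt): modified={a.txt, c.txt, d.txt, e.txt} staged={none}
After op 6 (modify b.txt): modified={a.txt, b.txt, c.txt, d.txt, e.txt} staged={none}
After op 7 (git add e.txt): modified={a.txt, b.txt, c.txt, d.txt} staged={e.txt}
After op 8 (git reset e.txt): modified={a.txt, b.txt, c.txt, d.txt, e.txt} staged={none}
After op 9 (modify f.txt): modified={a.txt, b.txt, c.txt, d.txt, e.txt, f.txt} staged={none}
After op 10 (git add e.txt): modified={a.txt, b.txt, c.txt, d.txt, f.txt} staged={e.txt}
After op 11 (modify e.txt): modified={a.txt, b.txt, c.txt, d.txt, e.txt, f.txt} staged={e.txt}
After op 12 (git add f.txt): modified={a.txt, b.txt, c.txt, d.txt, e.txt} staged={e.txt, f.txt}
Final staged set: {e.txt, f.txt} -> count=2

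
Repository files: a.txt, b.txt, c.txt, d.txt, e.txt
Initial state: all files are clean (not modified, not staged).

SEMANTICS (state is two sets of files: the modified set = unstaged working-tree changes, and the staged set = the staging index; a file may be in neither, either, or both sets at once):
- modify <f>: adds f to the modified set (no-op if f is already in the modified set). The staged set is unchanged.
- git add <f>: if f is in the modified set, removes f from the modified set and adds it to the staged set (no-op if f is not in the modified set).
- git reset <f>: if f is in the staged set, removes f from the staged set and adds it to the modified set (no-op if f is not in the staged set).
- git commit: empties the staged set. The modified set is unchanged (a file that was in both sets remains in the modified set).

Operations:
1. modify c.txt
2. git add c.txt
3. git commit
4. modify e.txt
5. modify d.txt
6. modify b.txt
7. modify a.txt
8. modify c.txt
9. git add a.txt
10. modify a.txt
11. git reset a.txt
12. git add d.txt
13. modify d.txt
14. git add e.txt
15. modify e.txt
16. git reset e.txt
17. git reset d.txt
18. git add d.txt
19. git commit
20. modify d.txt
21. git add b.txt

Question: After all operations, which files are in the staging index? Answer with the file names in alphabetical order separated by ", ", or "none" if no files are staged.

After op 1 (modify c.txt): modified={c.txt} staged={none}
After op 2 (git add c.txt): modified={none} staged={c.txt}
After op 3 (git commit): modified={none} staged={none}
After op 4 (modify e.txt): modified={e.txt} staged={none}
After op 5 (modify d.txt): modified={d.txt, e.txt} staged={none}
After op 6 (modify b.txt): modified={b.txt, d.txt, e.txt} staged={none}
After op 7 (modify a.txt): modified={a.txt, b.txt, d.txt, e.txt} staged={none}
After op 8 (modify c.txt): modified={a.txt, b.txt, c.txt, d.txt, e.txt} staged={none}
After op 9 (git add a.txt): modified={b.txt, c.txt, d.txt, e.txt} staged={a.txt}
After op 10 (modify a.txt): modified={a.txt, b.txt, c.txt, d.txt, e.txt} staged={a.txt}
After op 11 (git reset a.txt): modified={a.txt, b.txt, c.txt, d.txt, e.txt} staged={none}
After op 12 (git add d.txt): modified={a.txt, b.txt, c.txt, e.txt} staged={d.txt}
After op 13 (modify d.txt): modified={a.txt, b.txt, c.txt, d.txt, e.txt} staged={d.txt}
After op 14 (git add e.txt): modified={a.txt, b.txt, c.txt, d.txt} staged={d.txt, e.txt}
After op 15 (modify e.txt): modified={a.txt, b.txt, c.txt, d.txt, e.txt} staged={d.txt, e.txt}
After op 16 (git reset e.txt): modified={a.txt, b.txt, c.txt, d.txt, e.txt} staged={d.txt}
After op 17 (git reset d.txt): modified={a.txt, b.txt, c.txt, d.txt, e.txt} staged={none}
After op 18 (git add d.txt): modified={a.txt, b.txt, c.txt, e.txt} staged={d.txt}
After op 19 (git commit): modified={a.txt, b.txt, c.txt, e.txt} staged={none}
After op 20 (modify d.txt): modified={a.txt, b.txt, c.txt, d.txt, e.txt} staged={none}
After op 21 (git add b.txt): modified={a.txt, c.txt, d.txt, e.txt} staged={b.txt}

Answer: b.txt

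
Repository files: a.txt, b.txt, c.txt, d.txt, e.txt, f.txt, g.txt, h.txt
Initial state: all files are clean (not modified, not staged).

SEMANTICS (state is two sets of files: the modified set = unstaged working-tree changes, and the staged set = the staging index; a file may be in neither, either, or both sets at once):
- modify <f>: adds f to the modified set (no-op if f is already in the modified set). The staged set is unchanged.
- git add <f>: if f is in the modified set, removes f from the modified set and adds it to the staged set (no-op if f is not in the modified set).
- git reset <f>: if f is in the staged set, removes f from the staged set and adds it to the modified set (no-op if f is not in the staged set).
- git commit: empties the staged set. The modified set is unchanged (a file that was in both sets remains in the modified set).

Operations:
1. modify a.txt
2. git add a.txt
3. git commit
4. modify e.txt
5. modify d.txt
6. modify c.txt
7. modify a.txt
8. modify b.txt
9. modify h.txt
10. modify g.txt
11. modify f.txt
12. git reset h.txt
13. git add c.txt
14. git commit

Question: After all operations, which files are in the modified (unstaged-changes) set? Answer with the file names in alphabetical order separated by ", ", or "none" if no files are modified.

After op 1 (modify a.txt): modified={a.txt} staged={none}
After op 2 (git add a.txt): modified={none} staged={a.txt}
After op 3 (git commit): modified={none} staged={none}
After op 4 (modify e.txt): modified={e.txt} staged={none}
After op 5 (modify d.txt): modified={d.txt, e.txt} staged={none}
After op 6 (modify c.txt): modified={c.txt, d.txt, e.txt} staged={none}
After op 7 (modify a.txt): modified={a.txt, c.txt, d.txt, e.txt} staged={none}
After op 8 (modify b.txt): modified={a.txt, b.txt, c.txt, d.txt, e.txt} staged={none}
After op 9 (modify h.txt): modified={a.txt, b.txt, c.txt, d.txt, e.txt, h.txt} staged={none}
After op 10 (modify g.txt): modified={a.txt, b.txt, c.txt, d.txt, e.txt, g.txt, h.txt} staged={none}
After op 11 (modify f.txt): modified={a.txt, b.txt, c.txt, d.txt, e.txt, f.txt, g.txt, h.txt} staged={none}
After op 12 (git reset h.txt): modified={a.txt, b.txt, c.txt, d.txt, e.txt, f.txt, g.txt, h.txt} staged={none}
After op 13 (git add c.txt): modified={a.txt, b.txt, d.txt, e.txt, f.txt, g.txt, h.txt} staged={c.txt}
After op 14 (git commit): modified={a.txt, b.txt, d.txt, e.txt, f.txt, g.txt, h.txt} staged={none}

Answer: a.txt, b.txt, d.txt, e.txt, f.txt, g.txt, h.txt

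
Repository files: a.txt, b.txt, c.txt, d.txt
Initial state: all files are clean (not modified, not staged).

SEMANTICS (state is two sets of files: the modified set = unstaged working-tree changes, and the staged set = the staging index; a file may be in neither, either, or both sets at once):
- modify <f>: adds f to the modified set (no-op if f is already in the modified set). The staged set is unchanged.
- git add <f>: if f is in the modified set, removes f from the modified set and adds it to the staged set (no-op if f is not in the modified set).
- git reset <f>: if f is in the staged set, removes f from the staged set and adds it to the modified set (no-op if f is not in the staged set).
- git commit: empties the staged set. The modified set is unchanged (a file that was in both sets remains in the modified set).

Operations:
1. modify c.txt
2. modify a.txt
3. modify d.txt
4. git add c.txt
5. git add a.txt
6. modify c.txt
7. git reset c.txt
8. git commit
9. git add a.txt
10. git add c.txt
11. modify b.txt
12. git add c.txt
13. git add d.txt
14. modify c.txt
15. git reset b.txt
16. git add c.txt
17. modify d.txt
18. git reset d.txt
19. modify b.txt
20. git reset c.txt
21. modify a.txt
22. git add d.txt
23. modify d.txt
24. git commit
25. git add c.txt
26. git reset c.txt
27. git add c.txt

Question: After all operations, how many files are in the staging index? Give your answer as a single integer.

After op 1 (modify c.txt): modified={c.txt} staged={none}
After op 2 (modify a.txt): modified={a.txt, c.txt} staged={none}
After op 3 (modify d.txt): modified={a.txt, c.txt, d.txt} staged={none}
After op 4 (git add c.txt): modified={a.txt, d.txt} staged={c.txt}
After op 5 (git add a.txt): modified={d.txt} staged={a.txt, c.txt}
After op 6 (modify c.txt): modified={c.txt, d.txt} staged={a.txt, c.txt}
After op 7 (git reset c.txt): modified={c.txt, d.txt} staged={a.txt}
After op 8 (git commit): modified={c.txt, d.txt} staged={none}
After op 9 (git add a.txt): modified={c.txt, d.txt} staged={none}
After op 10 (git add c.txt): modified={d.txt} staged={c.txt}
After op 11 (modify b.txt): modified={b.txt, d.txt} staged={c.txt}
After op 12 (git add c.txt): modified={b.txt, d.txt} staged={c.txt}
After op 13 (git add d.txt): modified={b.txt} staged={c.txt, d.txt}
After op 14 (modify c.txt): modified={b.txt, c.txt} staged={c.txt, d.txt}
After op 15 (git reset b.txt): modified={b.txt, c.txt} staged={c.txt, d.txt}
After op 16 (git add c.txt): modified={b.txt} staged={c.txt, d.txt}
After op 17 (modify d.txt): modified={b.txt, d.txt} staged={c.txt, d.txt}
After op 18 (git reset d.txt): modified={b.txt, d.txt} staged={c.txt}
After op 19 (modify b.txt): modified={b.txt, d.txt} staged={c.txt}
After op 20 (git reset c.txt): modified={b.txt, c.txt, d.txt} staged={none}
After op 21 (modify a.txt): modified={a.txt, b.txt, c.txt, d.txt} staged={none}
After op 22 (git add d.txt): modified={a.txt, b.txt, c.txt} staged={d.txt}
After op 23 (modify d.txt): modified={a.txt, b.txt, c.txt, d.txt} staged={d.txt}
After op 24 (git commit): modified={a.txt, b.txt, c.txt, d.txt} staged={none}
After op 25 (git add c.txt): modified={a.txt, b.txt, d.txt} staged={c.txt}
After op 26 (git reset c.txt): modified={a.txt, b.txt, c.txt, d.txt} staged={none}
After op 27 (git add c.txt): modified={a.txt, b.txt, d.txt} staged={c.txt}
Final staged set: {c.txt} -> count=1

Answer: 1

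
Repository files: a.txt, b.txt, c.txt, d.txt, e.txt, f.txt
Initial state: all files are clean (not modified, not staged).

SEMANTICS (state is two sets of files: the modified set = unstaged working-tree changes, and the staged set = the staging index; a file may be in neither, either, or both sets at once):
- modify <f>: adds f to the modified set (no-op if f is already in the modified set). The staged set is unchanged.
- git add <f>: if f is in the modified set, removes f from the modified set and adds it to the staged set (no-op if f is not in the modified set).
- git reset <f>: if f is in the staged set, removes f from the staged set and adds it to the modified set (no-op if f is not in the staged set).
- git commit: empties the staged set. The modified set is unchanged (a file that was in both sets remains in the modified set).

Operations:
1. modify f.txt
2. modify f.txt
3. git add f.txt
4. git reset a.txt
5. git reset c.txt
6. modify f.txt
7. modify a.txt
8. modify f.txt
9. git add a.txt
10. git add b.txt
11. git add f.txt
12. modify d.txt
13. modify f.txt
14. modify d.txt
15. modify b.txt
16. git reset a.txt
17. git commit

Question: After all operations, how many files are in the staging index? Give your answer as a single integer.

Answer: 0

Derivation:
After op 1 (modify f.txt): modified={f.txt} staged={none}
After op 2 (modify f.txt): modified={f.txt} staged={none}
After op 3 (git add f.txt): modified={none} staged={f.txt}
After op 4 (git reset a.txt): modified={none} staged={f.txt}
After op 5 (git reset c.txt): modified={none} staged={f.txt}
After op 6 (modify f.txt): modified={f.txt} staged={f.txt}
After op 7 (modify a.txt): modified={a.txt, f.txt} staged={f.txt}
After op 8 (modify f.txt): modified={a.txt, f.txt} staged={f.txt}
After op 9 (git add a.txt): modified={f.txt} staged={a.txt, f.txt}
After op 10 (git add b.txt): modified={f.txt} staged={a.txt, f.txt}
After op 11 (git add f.txt): modified={none} staged={a.txt, f.txt}
After op 12 (modify d.txt): modified={d.txt} staged={a.txt, f.txt}
After op 13 (modify f.txt): modified={d.txt, f.txt} staged={a.txt, f.txt}
After op 14 (modify d.txt): modified={d.txt, f.txt} staged={a.txt, f.txt}
After op 15 (modify b.txt): modified={b.txt, d.txt, f.txt} staged={a.txt, f.txt}
After op 16 (git reset a.txt): modified={a.txt, b.txt, d.txt, f.txt} staged={f.txt}
After op 17 (git commit): modified={a.txt, b.txt, d.txt, f.txt} staged={none}
Final staged set: {none} -> count=0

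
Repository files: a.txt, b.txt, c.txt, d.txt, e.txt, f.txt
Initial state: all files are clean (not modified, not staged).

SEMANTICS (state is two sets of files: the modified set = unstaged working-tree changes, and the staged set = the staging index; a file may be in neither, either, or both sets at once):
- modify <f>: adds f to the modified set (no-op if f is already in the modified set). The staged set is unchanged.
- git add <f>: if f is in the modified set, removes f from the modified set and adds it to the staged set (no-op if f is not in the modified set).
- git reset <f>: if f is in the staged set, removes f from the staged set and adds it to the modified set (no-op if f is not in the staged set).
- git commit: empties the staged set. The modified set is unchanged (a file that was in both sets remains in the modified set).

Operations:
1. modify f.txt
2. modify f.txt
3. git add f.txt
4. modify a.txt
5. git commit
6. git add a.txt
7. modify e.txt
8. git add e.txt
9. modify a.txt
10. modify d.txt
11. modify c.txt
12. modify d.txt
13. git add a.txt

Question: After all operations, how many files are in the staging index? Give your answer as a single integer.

After op 1 (modify f.txt): modified={f.txt} staged={none}
After op 2 (modify f.txt): modified={f.txt} staged={none}
After op 3 (git add f.txt): modified={none} staged={f.txt}
After op 4 (modify a.txt): modified={a.txt} staged={f.txt}
After op 5 (git commit): modified={a.txt} staged={none}
After op 6 (git add a.txt): modified={none} staged={a.txt}
After op 7 (modify e.txt): modified={e.txt} staged={a.txt}
After op 8 (git add e.txt): modified={none} staged={a.txt, e.txt}
After op 9 (modify a.txt): modified={a.txt} staged={a.txt, e.txt}
After op 10 (modify d.txt): modified={a.txt, d.txt} staged={a.txt, e.txt}
After op 11 (modify c.txt): modified={a.txt, c.txt, d.txt} staged={a.txt, e.txt}
After op 12 (modify d.txt): modified={a.txt, c.txt, d.txt} staged={a.txt, e.txt}
After op 13 (git add a.txt): modified={c.txt, d.txt} staged={a.txt, e.txt}
Final staged set: {a.txt, e.txt} -> count=2

Answer: 2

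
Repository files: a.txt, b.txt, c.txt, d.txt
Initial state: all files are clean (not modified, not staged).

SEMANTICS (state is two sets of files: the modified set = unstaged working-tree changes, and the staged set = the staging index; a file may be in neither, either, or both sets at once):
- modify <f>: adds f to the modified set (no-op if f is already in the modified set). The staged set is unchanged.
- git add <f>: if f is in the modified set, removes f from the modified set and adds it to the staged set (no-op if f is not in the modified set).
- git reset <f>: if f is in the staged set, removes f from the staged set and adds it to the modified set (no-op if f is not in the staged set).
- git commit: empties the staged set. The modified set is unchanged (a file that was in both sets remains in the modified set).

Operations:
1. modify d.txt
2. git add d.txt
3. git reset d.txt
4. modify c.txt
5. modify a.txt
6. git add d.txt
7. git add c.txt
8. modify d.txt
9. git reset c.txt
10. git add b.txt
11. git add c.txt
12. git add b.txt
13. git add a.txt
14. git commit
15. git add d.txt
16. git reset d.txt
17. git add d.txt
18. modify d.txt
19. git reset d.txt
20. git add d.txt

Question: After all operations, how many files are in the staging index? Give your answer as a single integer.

After op 1 (modify d.txt): modified={d.txt} staged={none}
After op 2 (git add d.txt): modified={none} staged={d.txt}
After op 3 (git reset d.txt): modified={d.txt} staged={none}
After op 4 (modify c.txt): modified={c.txt, d.txt} staged={none}
After op 5 (modify a.txt): modified={a.txt, c.txt, d.txt} staged={none}
After op 6 (git add d.txt): modified={a.txt, c.txt} staged={d.txt}
After op 7 (git add c.txt): modified={a.txt} staged={c.txt, d.txt}
After op 8 (modify d.txt): modified={a.txt, d.txt} staged={c.txt, d.txt}
After op 9 (git reset c.txt): modified={a.txt, c.txt, d.txt} staged={d.txt}
After op 10 (git add b.txt): modified={a.txt, c.txt, d.txt} staged={d.txt}
After op 11 (git add c.txt): modified={a.txt, d.txt} staged={c.txt, d.txt}
After op 12 (git add b.txt): modified={a.txt, d.txt} staged={c.txt, d.txt}
After op 13 (git add a.txt): modified={d.txt} staged={a.txt, c.txt, d.txt}
After op 14 (git commit): modified={d.txt} staged={none}
After op 15 (git add d.txt): modified={none} staged={d.txt}
After op 16 (git reset d.txt): modified={d.txt} staged={none}
After op 17 (git add d.txt): modified={none} staged={d.txt}
After op 18 (modify d.txt): modified={d.txt} staged={d.txt}
After op 19 (git reset d.txt): modified={d.txt} staged={none}
After op 20 (git add d.txt): modified={none} staged={d.txt}
Final staged set: {d.txt} -> count=1

Answer: 1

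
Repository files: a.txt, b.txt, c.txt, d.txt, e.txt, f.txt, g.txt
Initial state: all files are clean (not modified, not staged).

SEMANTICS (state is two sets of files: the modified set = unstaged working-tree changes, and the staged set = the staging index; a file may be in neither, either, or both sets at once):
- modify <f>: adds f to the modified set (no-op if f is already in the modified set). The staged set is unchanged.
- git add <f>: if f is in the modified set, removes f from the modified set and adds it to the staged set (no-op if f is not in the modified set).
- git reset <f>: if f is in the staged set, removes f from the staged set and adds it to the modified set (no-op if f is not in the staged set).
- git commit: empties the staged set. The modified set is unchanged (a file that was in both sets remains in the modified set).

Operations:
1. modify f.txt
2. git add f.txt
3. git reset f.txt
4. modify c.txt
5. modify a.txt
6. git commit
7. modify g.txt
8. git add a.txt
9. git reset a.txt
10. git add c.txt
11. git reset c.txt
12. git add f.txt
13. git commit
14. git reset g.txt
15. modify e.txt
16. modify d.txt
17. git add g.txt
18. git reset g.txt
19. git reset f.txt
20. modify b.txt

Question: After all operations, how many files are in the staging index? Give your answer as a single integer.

Answer: 0

Derivation:
After op 1 (modify f.txt): modified={f.txt} staged={none}
After op 2 (git add f.txt): modified={none} staged={f.txt}
After op 3 (git reset f.txt): modified={f.txt} staged={none}
After op 4 (modify c.txt): modified={c.txt, f.txt} staged={none}
After op 5 (modify a.txt): modified={a.txt, c.txt, f.txt} staged={none}
After op 6 (git commit): modified={a.txt, c.txt, f.txt} staged={none}
After op 7 (modify g.txt): modified={a.txt, c.txt, f.txt, g.txt} staged={none}
After op 8 (git add a.txt): modified={c.txt, f.txt, g.txt} staged={a.txt}
After op 9 (git reset a.txt): modified={a.txt, c.txt, f.txt, g.txt} staged={none}
After op 10 (git add c.txt): modified={a.txt, f.txt, g.txt} staged={c.txt}
After op 11 (git reset c.txt): modified={a.txt, c.txt, f.txt, g.txt} staged={none}
After op 12 (git add f.txt): modified={a.txt, c.txt, g.txt} staged={f.txt}
After op 13 (git commit): modified={a.txt, c.txt, g.txt} staged={none}
After op 14 (git reset g.txt): modified={a.txt, c.txt, g.txt} staged={none}
After op 15 (modify e.txt): modified={a.txt, c.txt, e.txt, g.txt} staged={none}
After op 16 (modify d.txt): modified={a.txt, c.txt, d.txt, e.txt, g.txt} staged={none}
After op 17 (git add g.txt): modified={a.txt, c.txt, d.txt, e.txt} staged={g.txt}
After op 18 (git reset g.txt): modified={a.txt, c.txt, d.txt, e.txt, g.txt} staged={none}
After op 19 (git reset f.txt): modified={a.txt, c.txt, d.txt, e.txt, g.txt} staged={none}
After op 20 (modify b.txt): modified={a.txt, b.txt, c.txt, d.txt, e.txt, g.txt} staged={none}
Final staged set: {none} -> count=0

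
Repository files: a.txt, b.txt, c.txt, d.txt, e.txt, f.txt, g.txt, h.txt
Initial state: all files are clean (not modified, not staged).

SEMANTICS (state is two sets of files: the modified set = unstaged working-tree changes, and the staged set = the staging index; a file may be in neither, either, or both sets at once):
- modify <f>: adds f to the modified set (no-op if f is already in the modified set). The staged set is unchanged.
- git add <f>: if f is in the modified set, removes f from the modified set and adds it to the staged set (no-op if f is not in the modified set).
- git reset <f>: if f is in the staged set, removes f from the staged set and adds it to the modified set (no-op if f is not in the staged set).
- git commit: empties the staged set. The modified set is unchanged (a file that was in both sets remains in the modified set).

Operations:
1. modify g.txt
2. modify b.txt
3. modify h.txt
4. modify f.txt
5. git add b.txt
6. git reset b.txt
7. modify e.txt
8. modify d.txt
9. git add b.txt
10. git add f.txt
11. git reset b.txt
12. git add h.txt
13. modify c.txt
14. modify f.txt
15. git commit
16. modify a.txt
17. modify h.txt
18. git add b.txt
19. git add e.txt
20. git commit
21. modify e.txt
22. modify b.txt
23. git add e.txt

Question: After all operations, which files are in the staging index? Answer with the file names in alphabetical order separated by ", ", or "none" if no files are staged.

Answer: e.txt

Derivation:
After op 1 (modify g.txt): modified={g.txt} staged={none}
After op 2 (modify b.txt): modified={b.txt, g.txt} staged={none}
After op 3 (modify h.txt): modified={b.txt, g.txt, h.txt} staged={none}
After op 4 (modify f.txt): modified={b.txt, f.txt, g.txt, h.txt} staged={none}
After op 5 (git add b.txt): modified={f.txt, g.txt, h.txt} staged={b.txt}
After op 6 (git reset b.txt): modified={b.txt, f.txt, g.txt, h.txt} staged={none}
After op 7 (modify e.txt): modified={b.txt, e.txt, f.txt, g.txt, h.txt} staged={none}
After op 8 (modify d.txt): modified={b.txt, d.txt, e.txt, f.txt, g.txt, h.txt} staged={none}
After op 9 (git add b.txt): modified={d.txt, e.txt, f.txt, g.txt, h.txt} staged={b.txt}
After op 10 (git add f.txt): modified={d.txt, e.txt, g.txt, h.txt} staged={b.txt, f.txt}
After op 11 (git reset b.txt): modified={b.txt, d.txt, e.txt, g.txt, h.txt} staged={f.txt}
After op 12 (git add h.txt): modified={b.txt, d.txt, e.txt, g.txt} staged={f.txt, h.txt}
After op 13 (modify c.txt): modified={b.txt, c.txt, d.txt, e.txt, g.txt} staged={f.txt, h.txt}
After op 14 (modify f.txt): modified={b.txt, c.txt, d.txt, e.txt, f.txt, g.txt} staged={f.txt, h.txt}
After op 15 (git commit): modified={b.txt, c.txt, d.txt, e.txt, f.txt, g.txt} staged={none}
After op 16 (modify a.txt): modified={a.txt, b.txt, c.txt, d.txt, e.txt, f.txt, g.txt} staged={none}
After op 17 (modify h.txt): modified={a.txt, b.txt, c.txt, d.txt, e.txt, f.txt, g.txt, h.txt} staged={none}
After op 18 (git add b.txt): modified={a.txt, c.txt, d.txt, e.txt, f.txt, g.txt, h.txt} staged={b.txt}
After op 19 (git add e.txt): modified={a.txt, c.txt, d.txt, f.txt, g.txt, h.txt} staged={b.txt, e.txt}
After op 20 (git commit): modified={a.txt, c.txt, d.txt, f.txt, g.txt, h.txt} staged={none}
After op 21 (modify e.txt): modified={a.txt, c.txt, d.txt, e.txt, f.txt, g.txt, h.txt} staged={none}
After op 22 (modify b.txt): modified={a.txt, b.txt, c.txt, d.txt, e.txt, f.txt, g.txt, h.txt} staged={none}
After op 23 (git add e.txt): modified={a.txt, b.txt, c.txt, d.txt, f.txt, g.txt, h.txt} staged={e.txt}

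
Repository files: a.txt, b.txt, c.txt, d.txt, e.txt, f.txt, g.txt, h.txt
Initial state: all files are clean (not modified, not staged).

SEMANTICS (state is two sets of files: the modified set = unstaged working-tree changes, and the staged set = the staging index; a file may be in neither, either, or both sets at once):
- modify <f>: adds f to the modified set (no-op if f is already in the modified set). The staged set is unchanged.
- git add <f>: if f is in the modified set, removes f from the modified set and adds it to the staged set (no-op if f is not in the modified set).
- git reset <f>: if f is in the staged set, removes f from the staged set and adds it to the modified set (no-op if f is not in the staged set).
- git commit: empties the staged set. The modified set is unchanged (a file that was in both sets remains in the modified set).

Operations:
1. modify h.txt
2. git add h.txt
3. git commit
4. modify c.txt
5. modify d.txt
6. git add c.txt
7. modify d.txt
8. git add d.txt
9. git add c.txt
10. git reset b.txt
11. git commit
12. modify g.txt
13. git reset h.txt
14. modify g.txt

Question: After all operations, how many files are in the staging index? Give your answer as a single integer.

After op 1 (modify h.txt): modified={h.txt} staged={none}
After op 2 (git add h.txt): modified={none} staged={h.txt}
After op 3 (git commit): modified={none} staged={none}
After op 4 (modify c.txt): modified={c.txt} staged={none}
After op 5 (modify d.txt): modified={c.txt, d.txt} staged={none}
After op 6 (git add c.txt): modified={d.txt} staged={c.txt}
After op 7 (modify d.txt): modified={d.txt} staged={c.txt}
After op 8 (git add d.txt): modified={none} staged={c.txt, d.txt}
After op 9 (git add c.txt): modified={none} staged={c.txt, d.txt}
After op 10 (git reset b.txt): modified={none} staged={c.txt, d.txt}
After op 11 (git commit): modified={none} staged={none}
After op 12 (modify g.txt): modified={g.txt} staged={none}
After op 13 (git reset h.txt): modified={g.txt} staged={none}
After op 14 (modify g.txt): modified={g.txt} staged={none}
Final staged set: {none} -> count=0

Answer: 0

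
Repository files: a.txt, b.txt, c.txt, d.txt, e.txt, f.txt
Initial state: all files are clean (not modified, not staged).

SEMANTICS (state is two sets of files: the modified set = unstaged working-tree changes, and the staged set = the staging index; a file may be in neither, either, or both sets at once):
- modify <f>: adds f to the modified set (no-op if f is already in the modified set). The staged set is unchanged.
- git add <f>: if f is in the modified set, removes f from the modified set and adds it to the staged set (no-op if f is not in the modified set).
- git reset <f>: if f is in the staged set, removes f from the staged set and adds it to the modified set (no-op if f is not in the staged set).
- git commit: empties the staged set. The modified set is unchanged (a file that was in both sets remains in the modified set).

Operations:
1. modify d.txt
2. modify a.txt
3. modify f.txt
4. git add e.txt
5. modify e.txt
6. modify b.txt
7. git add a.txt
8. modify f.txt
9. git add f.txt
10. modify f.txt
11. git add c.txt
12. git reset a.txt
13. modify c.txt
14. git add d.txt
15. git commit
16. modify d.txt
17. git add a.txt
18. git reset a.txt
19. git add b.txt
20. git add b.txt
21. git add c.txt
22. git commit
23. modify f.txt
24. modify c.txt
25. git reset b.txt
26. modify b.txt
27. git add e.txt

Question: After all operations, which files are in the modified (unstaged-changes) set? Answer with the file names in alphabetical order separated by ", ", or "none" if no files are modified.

Answer: a.txt, b.txt, c.txt, d.txt, f.txt

Derivation:
After op 1 (modify d.txt): modified={d.txt} staged={none}
After op 2 (modify a.txt): modified={a.txt, d.txt} staged={none}
After op 3 (modify f.txt): modified={a.txt, d.txt, f.txt} staged={none}
After op 4 (git add e.txt): modified={a.txt, d.txt, f.txt} staged={none}
After op 5 (modify e.txt): modified={a.txt, d.txt, e.txt, f.txt} staged={none}
After op 6 (modify b.txt): modified={a.txt, b.txt, d.txt, e.txt, f.txt} staged={none}
After op 7 (git add a.txt): modified={b.txt, d.txt, e.txt, f.txt} staged={a.txt}
After op 8 (modify f.txt): modified={b.txt, d.txt, e.txt, f.txt} staged={a.txt}
After op 9 (git add f.txt): modified={b.txt, d.txt, e.txt} staged={a.txt, f.txt}
After op 10 (modify f.txt): modified={b.txt, d.txt, e.txt, f.txt} staged={a.txt, f.txt}
After op 11 (git add c.txt): modified={b.txt, d.txt, e.txt, f.txt} staged={a.txt, f.txt}
After op 12 (git reset a.txt): modified={a.txt, b.txt, d.txt, e.txt, f.txt} staged={f.txt}
After op 13 (modify c.txt): modified={a.txt, b.txt, c.txt, d.txt, e.txt, f.txt} staged={f.txt}
After op 14 (git add d.txt): modified={a.txt, b.txt, c.txt, e.txt, f.txt} staged={d.txt, f.txt}
After op 15 (git commit): modified={a.txt, b.txt, c.txt, e.txt, f.txt} staged={none}
After op 16 (modify d.txt): modified={a.txt, b.txt, c.txt, d.txt, e.txt, f.txt} staged={none}
After op 17 (git add a.txt): modified={b.txt, c.txt, d.txt, e.txt, f.txt} staged={a.txt}
After op 18 (git reset a.txt): modified={a.txt, b.txt, c.txt, d.txt, e.txt, f.txt} staged={none}
After op 19 (git add b.txt): modified={a.txt, c.txt, d.txt, e.txt, f.txt} staged={b.txt}
After op 20 (git add b.txt): modified={a.txt, c.txt, d.txt, e.txt, f.txt} staged={b.txt}
After op 21 (git add c.txt): modified={a.txt, d.txt, e.txt, f.txt} staged={b.txt, c.txt}
After op 22 (git commit): modified={a.txt, d.txt, e.txt, f.txt} staged={none}
After op 23 (modify f.txt): modified={a.txt, d.txt, e.txt, f.txt} staged={none}
After op 24 (modify c.txt): modified={a.txt, c.txt, d.txt, e.txt, f.txt} staged={none}
After op 25 (git reset b.txt): modified={a.txt, c.txt, d.txt, e.txt, f.txt} staged={none}
After op 26 (modify b.txt): modified={a.txt, b.txt, c.txt, d.txt, e.txt, f.txt} staged={none}
After op 27 (git add e.txt): modified={a.txt, b.txt, c.txt, d.txt, f.txt} staged={e.txt}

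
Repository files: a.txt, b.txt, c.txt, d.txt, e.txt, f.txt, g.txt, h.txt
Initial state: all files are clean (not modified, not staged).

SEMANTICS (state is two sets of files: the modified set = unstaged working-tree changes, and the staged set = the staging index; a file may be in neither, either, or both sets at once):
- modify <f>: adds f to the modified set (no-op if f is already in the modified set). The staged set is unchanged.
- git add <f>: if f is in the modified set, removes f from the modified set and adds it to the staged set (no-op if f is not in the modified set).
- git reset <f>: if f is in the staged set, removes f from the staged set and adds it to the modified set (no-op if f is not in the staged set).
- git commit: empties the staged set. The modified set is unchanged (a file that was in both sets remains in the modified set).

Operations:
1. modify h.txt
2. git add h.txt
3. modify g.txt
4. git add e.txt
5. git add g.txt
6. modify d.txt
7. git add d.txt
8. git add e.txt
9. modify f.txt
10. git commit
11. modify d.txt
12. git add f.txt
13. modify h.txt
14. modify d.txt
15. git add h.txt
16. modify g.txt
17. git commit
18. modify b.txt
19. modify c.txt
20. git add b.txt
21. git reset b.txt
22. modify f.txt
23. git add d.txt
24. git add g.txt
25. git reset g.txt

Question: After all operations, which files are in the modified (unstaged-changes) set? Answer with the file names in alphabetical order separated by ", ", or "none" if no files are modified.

After op 1 (modify h.txt): modified={h.txt} staged={none}
After op 2 (git add h.txt): modified={none} staged={h.txt}
After op 3 (modify g.txt): modified={g.txt} staged={h.txt}
After op 4 (git add e.txt): modified={g.txt} staged={h.txt}
After op 5 (git add g.txt): modified={none} staged={g.txt, h.txt}
After op 6 (modify d.txt): modified={d.txt} staged={g.txt, h.txt}
After op 7 (git add d.txt): modified={none} staged={d.txt, g.txt, h.txt}
After op 8 (git add e.txt): modified={none} staged={d.txt, g.txt, h.txt}
After op 9 (modify f.txt): modified={f.txt} staged={d.txt, g.txt, h.txt}
After op 10 (git commit): modified={f.txt} staged={none}
After op 11 (modify d.txt): modified={d.txt, f.txt} staged={none}
After op 12 (git add f.txt): modified={d.txt} staged={f.txt}
After op 13 (modify h.txt): modified={d.txt, h.txt} staged={f.txt}
After op 14 (modify d.txt): modified={d.txt, h.txt} staged={f.txt}
After op 15 (git add h.txt): modified={d.txt} staged={f.txt, h.txt}
After op 16 (modify g.txt): modified={d.txt, g.txt} staged={f.txt, h.txt}
After op 17 (git commit): modified={d.txt, g.txt} staged={none}
After op 18 (modify b.txt): modified={b.txt, d.txt, g.txt} staged={none}
After op 19 (modify c.txt): modified={b.txt, c.txt, d.txt, g.txt} staged={none}
After op 20 (git add b.txt): modified={c.txt, d.txt, g.txt} staged={b.txt}
After op 21 (git reset b.txt): modified={b.txt, c.txt, d.txt, g.txt} staged={none}
After op 22 (modify f.txt): modified={b.txt, c.txt, d.txt, f.txt, g.txt} staged={none}
After op 23 (git add d.txt): modified={b.txt, c.txt, f.txt, g.txt} staged={d.txt}
After op 24 (git add g.txt): modified={b.txt, c.txt, f.txt} staged={d.txt, g.txt}
After op 25 (git reset g.txt): modified={b.txt, c.txt, f.txt, g.txt} staged={d.txt}

Answer: b.txt, c.txt, f.txt, g.txt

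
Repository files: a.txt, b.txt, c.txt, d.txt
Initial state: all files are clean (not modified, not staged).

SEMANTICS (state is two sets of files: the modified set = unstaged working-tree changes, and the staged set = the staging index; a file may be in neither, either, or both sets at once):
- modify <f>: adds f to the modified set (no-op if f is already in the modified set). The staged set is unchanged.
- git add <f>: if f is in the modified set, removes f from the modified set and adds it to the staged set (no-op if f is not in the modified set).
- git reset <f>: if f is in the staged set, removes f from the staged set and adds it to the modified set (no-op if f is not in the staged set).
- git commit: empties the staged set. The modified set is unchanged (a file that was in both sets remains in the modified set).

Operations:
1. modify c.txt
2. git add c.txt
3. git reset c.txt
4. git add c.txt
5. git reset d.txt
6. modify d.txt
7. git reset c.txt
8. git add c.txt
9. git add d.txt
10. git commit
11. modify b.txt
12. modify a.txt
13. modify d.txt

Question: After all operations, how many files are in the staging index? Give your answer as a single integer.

After op 1 (modify c.txt): modified={c.txt} staged={none}
After op 2 (git add c.txt): modified={none} staged={c.txt}
After op 3 (git reset c.txt): modified={c.txt} staged={none}
After op 4 (git add c.txt): modified={none} staged={c.txt}
After op 5 (git reset d.txt): modified={none} staged={c.txt}
After op 6 (modify d.txt): modified={d.txt} staged={c.txt}
After op 7 (git reset c.txt): modified={c.txt, d.txt} staged={none}
After op 8 (git add c.txt): modified={d.txt} staged={c.txt}
After op 9 (git add d.txt): modified={none} staged={c.txt, d.txt}
After op 10 (git commit): modified={none} staged={none}
After op 11 (modify b.txt): modified={b.txt} staged={none}
After op 12 (modify a.txt): modified={a.txt, b.txt} staged={none}
After op 13 (modify d.txt): modified={a.txt, b.txt, d.txt} staged={none}
Final staged set: {none} -> count=0

Answer: 0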